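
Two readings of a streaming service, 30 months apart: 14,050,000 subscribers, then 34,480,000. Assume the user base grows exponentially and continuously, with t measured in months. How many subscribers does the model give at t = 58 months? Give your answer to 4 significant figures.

≈ 79,700,000 subscribers

r = ln(34480000/14050000) / 30 ≈ 0.029925 per month
P(58) = 14050000 · e^(0.029925·58) = 14050000 · 5.67269 ≈ 79701310.28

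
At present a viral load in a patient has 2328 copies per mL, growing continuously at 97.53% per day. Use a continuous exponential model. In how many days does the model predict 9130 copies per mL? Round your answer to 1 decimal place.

t ≈ 1.4 days

9130 = 2328 · e^(0.9753·t)
t = ln(9130/2328) / 0.9753 = ln(3.92182) / 0.9753 = 1.36656 / 0.9753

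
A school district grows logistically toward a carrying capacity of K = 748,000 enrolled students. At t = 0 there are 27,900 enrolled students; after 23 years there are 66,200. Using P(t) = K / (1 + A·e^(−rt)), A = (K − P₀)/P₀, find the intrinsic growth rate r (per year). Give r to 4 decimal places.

A = (748000 − 27900)/27900 = 25.81004
66200 = 748000/(1 + 25.81004·e^(−r·23)) → e^(−23r) = (11.29909 − 1)/25.81004 = 0.399034
r = −ln(0.399034)/23 = 0.91871/23

r ≈ 0.0399 per year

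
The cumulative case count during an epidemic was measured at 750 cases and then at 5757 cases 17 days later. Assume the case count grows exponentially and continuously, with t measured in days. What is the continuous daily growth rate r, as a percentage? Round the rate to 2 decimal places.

5757 = 750 · e^(r·17)
e^(17r) = 5757/750 = 7.676
r = ln(7.676) / 17 = 2.0381 / 17

r ≈ 11.99% per day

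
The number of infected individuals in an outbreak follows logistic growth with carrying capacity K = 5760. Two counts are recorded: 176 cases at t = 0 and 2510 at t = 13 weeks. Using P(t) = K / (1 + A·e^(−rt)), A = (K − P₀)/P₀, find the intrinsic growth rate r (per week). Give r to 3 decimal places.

r ≈ 0.246 per week

A = (5760 − 176)/176 = 31.72727
2510 = 5760/(1 + 31.72727·e^(−r·13)) → e^(−13r) = (2.29482 − 1)/31.72727 = 0.040811
r = −ln(0.040811)/13 = 3.1988/13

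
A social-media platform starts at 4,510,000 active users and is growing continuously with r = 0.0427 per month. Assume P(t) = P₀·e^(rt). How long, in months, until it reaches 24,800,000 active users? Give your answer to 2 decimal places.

24800000 = 4510000 · e^(0.0427·t)
t = ln(24800000/4510000) / 0.0427 = ln(5.49889) / 0.0427 = 1.70455 / 0.0427

t ≈ 39.92 months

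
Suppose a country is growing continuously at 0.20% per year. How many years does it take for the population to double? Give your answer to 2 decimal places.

doubling time = ln(2) / |r| = 0.69315 / 0.002

doubling time ≈ 346.57 years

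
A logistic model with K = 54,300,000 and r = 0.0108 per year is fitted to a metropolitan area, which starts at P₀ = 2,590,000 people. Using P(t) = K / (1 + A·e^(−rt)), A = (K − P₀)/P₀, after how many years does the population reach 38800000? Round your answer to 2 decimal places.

A = (54300000 − 2590000)/2590000 = 19.96525
38800000 = 54300000/(1 + 19.96525·e^(−0.0108t)) → 1 + 19.96525·e^(−0.0108t) = 1.39948
e^(−0.0108t) = 0.020009 → t = ln(49.97753)/0.0108 = 3.91157/0.0108

t ≈ 362.18 years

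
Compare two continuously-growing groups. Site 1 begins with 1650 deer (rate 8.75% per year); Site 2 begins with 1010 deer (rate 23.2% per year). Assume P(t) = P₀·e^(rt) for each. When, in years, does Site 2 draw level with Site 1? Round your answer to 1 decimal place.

1650·e^(0.0875t) = 1010·e^(0.232t)
1650/1010 = e^((0.232 − 0.0875)t) → ln(1.63366) = 0.1445·t
t = 0.49082 / 0.1445

t ≈ 3.4 years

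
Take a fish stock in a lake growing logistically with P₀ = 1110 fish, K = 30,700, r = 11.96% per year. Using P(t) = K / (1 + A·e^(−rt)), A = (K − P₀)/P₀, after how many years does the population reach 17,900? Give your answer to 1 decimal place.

t ≈ 30.3 years

A = (30700 − 1110)/1110 = 26.65766
17900 = 30700/(1 + 26.65766·e^(−0.1196t)) → 1 + 26.65766·e^(−0.1196t) = 1.71508
e^(−0.1196t) = 0.026825 → t = ln(37.27907)/0.1196 = 3.61843/0.1196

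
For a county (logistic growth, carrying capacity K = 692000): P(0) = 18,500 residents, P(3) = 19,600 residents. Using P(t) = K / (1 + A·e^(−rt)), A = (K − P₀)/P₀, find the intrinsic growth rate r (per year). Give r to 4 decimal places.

A = (692000 − 18500)/18500 = 36.40541
19600 = 692000/(1 + 36.40541·e^(−r·3)) → e^(−3r) = (35.30612 − 1)/36.40541 = 0.942336
r = −ln(0.942336)/3 = 0.05939/3

r ≈ 0.0198 per year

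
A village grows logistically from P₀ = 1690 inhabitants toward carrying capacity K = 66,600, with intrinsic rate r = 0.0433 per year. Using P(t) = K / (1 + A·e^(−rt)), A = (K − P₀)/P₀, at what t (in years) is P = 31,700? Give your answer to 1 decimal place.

t ≈ 82.0 years

A = (66600 − 1690)/1690 = 38.40828
31700 = 66600/(1 + 38.40828·e^(−0.0433t)) → 1 + 38.40828·e^(−0.0433t) = 2.10095
e^(−0.0433t) = 0.028664 → t = ln(34.88661)/0.0433 = 3.5521/0.0433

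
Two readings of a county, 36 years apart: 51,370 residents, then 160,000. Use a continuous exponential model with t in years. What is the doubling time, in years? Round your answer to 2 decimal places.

r = ln(160000/51370) / 36 = ln(3.11466) / 36 ≈ 0.031559 per year
doubling time = ln 2 / |r| = 0.69315 / 0.031559

doubling time ≈ 21.96 years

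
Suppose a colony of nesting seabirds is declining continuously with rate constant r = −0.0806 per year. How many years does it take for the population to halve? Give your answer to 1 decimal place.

half-life = ln(2) / |r| = 0.69315 / 0.0806

half-life ≈ 8.6 years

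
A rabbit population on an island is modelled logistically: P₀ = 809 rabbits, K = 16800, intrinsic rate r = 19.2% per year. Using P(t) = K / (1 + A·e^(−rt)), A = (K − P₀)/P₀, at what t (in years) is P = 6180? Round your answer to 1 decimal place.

A = (16800 − 809)/809 = 19.76638
6180 = 16800/(1 + 19.76638·e^(−0.192t)) → 1 + 19.76638·e^(−0.192t) = 2.71845
e^(−0.192t) = 0.086938 → t = ln(11.50247)/0.192 = 2.44256/0.192

t ≈ 12.7 years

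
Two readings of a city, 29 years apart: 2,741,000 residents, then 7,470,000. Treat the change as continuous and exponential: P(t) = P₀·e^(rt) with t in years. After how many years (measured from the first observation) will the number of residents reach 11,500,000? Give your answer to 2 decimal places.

t ≈ 41.48 years

r = ln(7470000/2741000) / 29 ≈ 0.034571 per year
t = ln(11500000/2741000) / r = 1.43402 / 0.034571 ≈ 41.48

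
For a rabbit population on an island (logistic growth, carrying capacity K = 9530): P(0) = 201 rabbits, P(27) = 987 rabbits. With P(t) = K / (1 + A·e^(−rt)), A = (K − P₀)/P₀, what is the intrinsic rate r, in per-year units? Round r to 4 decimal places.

A = (9530 − 201)/201 = 46.41294
987 = 9530/(1 + 46.41294·e^(−r·27)) → e^(−27r) = (9.65552 − 1)/46.41294 = 0.186489
r = −ln(0.186489)/27 = 1.67938/27

r ≈ 0.0622 per year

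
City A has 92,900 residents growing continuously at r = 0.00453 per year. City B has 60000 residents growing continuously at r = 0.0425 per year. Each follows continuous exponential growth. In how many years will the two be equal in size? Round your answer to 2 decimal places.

92900·e^(0.00453t) = 60000·e^(0.0425t)
92900/60000 = e^((0.0425 − 0.00453)t) → ln(1.54833) = 0.03797·t
t = 0.43718 / 0.03797

t ≈ 11.51 years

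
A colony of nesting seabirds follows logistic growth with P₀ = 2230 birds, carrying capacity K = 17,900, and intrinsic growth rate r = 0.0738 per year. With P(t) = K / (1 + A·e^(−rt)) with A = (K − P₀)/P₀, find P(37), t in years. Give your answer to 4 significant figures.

A = (17900 − 2230)/2230 = 7.02691
P(37) = 17900 / (1 + 7.02691·e^(−0.0738·37)) = 17900 / (1 + 7.02691·0.06518)
= 17900 / 1.45801 ≈ 12276.97

≈ 12,280 birds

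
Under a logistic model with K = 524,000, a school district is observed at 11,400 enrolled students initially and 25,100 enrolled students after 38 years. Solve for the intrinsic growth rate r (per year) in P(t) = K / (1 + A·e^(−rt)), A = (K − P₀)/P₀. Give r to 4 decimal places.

A = (524000 − 11400)/11400 = 44.96491
25100 = 524000/(1 + 44.96491·e^(−r·38)) → e^(−38r) = (20.87649 − 1)/44.96491 = 0.442045
r = −ln(0.442045)/38 = 0.81634/38

r ≈ 0.0215 per year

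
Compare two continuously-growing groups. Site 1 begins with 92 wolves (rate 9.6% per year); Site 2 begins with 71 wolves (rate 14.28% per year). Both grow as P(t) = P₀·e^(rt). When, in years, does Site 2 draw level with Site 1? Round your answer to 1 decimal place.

92·e^(0.096t) = 71·e^(0.1428t)
92/71 = e^((0.1428 − 0.096)t) → ln(1.29577) = 0.0468·t
t = 0.25911 / 0.0468

t ≈ 5.5 years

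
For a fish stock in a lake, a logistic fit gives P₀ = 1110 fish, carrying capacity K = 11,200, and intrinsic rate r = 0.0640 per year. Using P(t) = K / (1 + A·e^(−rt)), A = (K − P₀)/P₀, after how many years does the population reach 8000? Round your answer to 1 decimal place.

A = (11200 − 1110)/1110 = 9.09009
8000 = 11200/(1 + 9.09009·e^(−0.064t)) → 1 + 9.09009·e^(−0.064t) = 1.4
e^(−0.064t) = 0.044004 → t = ln(22.72523)/0.064 = 3.12348/0.064

t ≈ 48.8 years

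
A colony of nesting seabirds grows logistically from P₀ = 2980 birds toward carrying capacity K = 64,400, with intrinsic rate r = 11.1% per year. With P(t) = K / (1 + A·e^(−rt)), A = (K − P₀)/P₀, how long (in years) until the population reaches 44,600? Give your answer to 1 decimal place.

A = (64400 − 2980)/2980 = 20.61074
44600 = 64400/(1 + 20.61074·e^(−0.111t)) → 1 + 20.61074·e^(−0.111t) = 1.44395
e^(−0.111t) = 0.02154 → t = ln(46.42621)/0.111 = 3.83786/0.111

t ≈ 34.6 years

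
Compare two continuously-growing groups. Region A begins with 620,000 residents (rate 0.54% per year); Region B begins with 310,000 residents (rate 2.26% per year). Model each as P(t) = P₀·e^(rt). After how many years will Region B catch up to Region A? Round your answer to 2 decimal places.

620000·e^(0.0054t) = 310000·e^(0.0226t)
620000/310000 = e^((0.0226 − 0.0054)t) → ln(2) = 0.0172·t
t = 0.69315 / 0.0172

t ≈ 40.30 years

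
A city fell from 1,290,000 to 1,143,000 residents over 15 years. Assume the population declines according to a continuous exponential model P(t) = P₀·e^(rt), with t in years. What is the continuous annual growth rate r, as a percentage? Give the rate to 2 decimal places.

r ≈ -0.81% per year

1143000 = 1290000 · e^(r·15)
e^(15r) = 1143000/1290000 = 0.88605
r = ln(0.88605) / 15 = -0.12099 / 15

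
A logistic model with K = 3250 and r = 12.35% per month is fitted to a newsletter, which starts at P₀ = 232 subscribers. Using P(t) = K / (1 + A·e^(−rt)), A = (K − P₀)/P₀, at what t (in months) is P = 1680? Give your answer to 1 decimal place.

t ≈ 21.3 months

A = (3250 − 232)/232 = 13.00862
1680 = 3250/(1 + 13.00862·e^(−0.1235t)) → 1 + 13.00862·e^(−0.1235t) = 1.93452
e^(−0.1235t) = 0.071839 → t = ln(13.92005)/0.1235 = 2.63333/0.1235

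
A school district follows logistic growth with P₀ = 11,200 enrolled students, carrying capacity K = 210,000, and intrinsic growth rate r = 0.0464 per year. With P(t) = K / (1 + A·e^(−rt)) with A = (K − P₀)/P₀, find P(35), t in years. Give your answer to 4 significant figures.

≈ 46,680 enrolled students

A = (210000 − 11200)/11200 = 17.75
P(35) = 210000 / (1 + 17.75·e^(−0.0464·35)) = 210000 / (1 + 17.75·0.197109)
= 210000 / 4.49868 ≈ 46680.37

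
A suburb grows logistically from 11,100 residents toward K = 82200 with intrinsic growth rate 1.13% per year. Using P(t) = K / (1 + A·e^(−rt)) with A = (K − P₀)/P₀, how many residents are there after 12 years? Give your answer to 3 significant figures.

≈ 12,500 residents

A = (82200 − 11100)/11100 = 6.40541
P(12) = 82200 / (1 + 6.40541·e^(−0.0113·12)) = 82200 / (1 + 6.40541·0.873192)
= 82200 / 6.59315 ≈ 12467.49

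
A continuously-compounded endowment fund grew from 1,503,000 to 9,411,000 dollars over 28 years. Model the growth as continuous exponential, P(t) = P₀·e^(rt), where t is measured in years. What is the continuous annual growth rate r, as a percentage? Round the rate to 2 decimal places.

r ≈ 6.55% per year

9411000 = 1503000 · e^(r·28)
e^(28r) = 9411000/1503000 = 6.26148
r = ln(6.26148) / 28 = 1.83442 / 28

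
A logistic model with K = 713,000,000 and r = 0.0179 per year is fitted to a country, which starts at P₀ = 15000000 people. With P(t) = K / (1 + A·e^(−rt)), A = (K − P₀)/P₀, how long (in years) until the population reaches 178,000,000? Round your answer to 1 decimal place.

A = (713000000 − 15000000)/15000000 = 46.53333
178000000 = 713000000/(1 + 46.53333·e^(−0.0179t)) → 1 + 46.53333·e^(−0.0179t) = 4.00562
e^(−0.0179t) = 0.064591 → t = ln(15.48212)/0.0179 = 2.73969/0.0179

t ≈ 153.1 years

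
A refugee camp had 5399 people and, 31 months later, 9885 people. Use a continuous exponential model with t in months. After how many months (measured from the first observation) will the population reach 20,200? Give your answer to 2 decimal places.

t ≈ 67.63 months

r = ln(9885/5399) / 31 ≈ 0.01951 per month
t = ln(20200/5399) / r = 1.31947 / 0.01951 ≈ 67.631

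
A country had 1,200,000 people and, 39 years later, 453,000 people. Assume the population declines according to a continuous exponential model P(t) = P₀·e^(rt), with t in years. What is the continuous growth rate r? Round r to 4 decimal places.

453000 = 1200000 · e^(r·39)
e^(39r) = 453000/1200000 = 0.3775
r = ln(0.3775) / 39 = -0.97418 / 39

r ≈ -0.0250 per year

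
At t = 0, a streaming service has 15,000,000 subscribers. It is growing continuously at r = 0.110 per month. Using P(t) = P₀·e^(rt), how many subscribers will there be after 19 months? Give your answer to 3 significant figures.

P(19) = 15000000 · e^(0.11·19) = 15000000 · e^(2.09)
= 15000000 · 8.08492 ≈ 121273727.46

≈ 121,000,000 subscribers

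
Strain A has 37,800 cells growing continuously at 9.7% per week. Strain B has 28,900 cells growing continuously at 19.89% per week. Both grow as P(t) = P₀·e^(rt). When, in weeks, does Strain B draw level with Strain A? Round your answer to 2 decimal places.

t ≈ 2.63 weeks

37800·e^(0.097t) = 28900·e^(0.1989t)
37800/28900 = e^((0.1989 − 0.097)t) → ln(1.30796) = 0.1019·t
t = 0.26847 / 0.1019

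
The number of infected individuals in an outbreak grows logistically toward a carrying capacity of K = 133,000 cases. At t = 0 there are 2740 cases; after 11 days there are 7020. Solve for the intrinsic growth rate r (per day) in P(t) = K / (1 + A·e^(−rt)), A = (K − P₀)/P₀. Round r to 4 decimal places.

r ≈ 0.0886 per day

A = (133000 − 2740)/2740 = 47.54015
7020 = 133000/(1 + 47.54015·e^(−r·11)) → e^(−11r) = (18.94587 − 1)/47.54015 = 0.377489
r = −ln(0.377489)/11 = 0.97421/11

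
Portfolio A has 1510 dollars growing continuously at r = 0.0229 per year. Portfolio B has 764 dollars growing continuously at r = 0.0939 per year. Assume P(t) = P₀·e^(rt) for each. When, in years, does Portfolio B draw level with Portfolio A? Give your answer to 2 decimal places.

t ≈ 9.60 years

1510·e^(0.0229t) = 764·e^(0.0939t)
1510/764 = e^((0.0939 − 0.0229)t) → ln(1.97644) = 0.071·t
t = 0.6813 / 0.071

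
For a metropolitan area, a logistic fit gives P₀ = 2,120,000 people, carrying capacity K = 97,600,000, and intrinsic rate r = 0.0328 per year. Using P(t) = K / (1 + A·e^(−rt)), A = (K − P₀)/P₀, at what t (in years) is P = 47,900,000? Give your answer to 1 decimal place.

t ≈ 115.0 years

A = (97600000 − 2120000)/2120000 = 45.03774
47900000 = 97600000/(1 + 45.03774·e^(−0.0328t)) → 1 + 45.03774·e^(−0.0328t) = 2.03758
e^(−0.0328t) = 0.023038 → t = ln(43.40659)/0.0328 = 3.77061/0.0328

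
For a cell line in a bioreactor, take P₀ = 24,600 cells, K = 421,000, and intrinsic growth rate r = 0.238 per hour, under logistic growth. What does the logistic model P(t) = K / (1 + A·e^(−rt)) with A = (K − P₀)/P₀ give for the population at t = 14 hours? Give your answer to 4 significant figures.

≈ 267,200 cells

A = (421000 − 24600)/24600 = 16.11382
P(14) = 421000 / (1 + 16.11382·e^(−0.238·14)) = 421000 / (1 + 16.11382·0.035722)
= 421000 / 1.57561 ≈ 267197.88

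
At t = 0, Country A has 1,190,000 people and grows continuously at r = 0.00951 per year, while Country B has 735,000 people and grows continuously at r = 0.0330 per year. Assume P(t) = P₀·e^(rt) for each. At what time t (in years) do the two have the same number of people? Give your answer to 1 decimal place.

1190000·e^(0.00951t) = 735000·e^(0.033t)
1190000/735000 = e^((0.033 − 0.00951)t) → ln(1.61905) = 0.02349·t
t = 0.48184 / 0.02349

t ≈ 20.5 years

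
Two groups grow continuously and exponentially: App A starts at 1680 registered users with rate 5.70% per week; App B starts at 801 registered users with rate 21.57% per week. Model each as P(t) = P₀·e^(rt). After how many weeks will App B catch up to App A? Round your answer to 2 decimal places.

t ≈ 4.67 weeks

1680·e^(0.057t) = 801·e^(0.2157t)
1680/801 = e^((0.2157 − 0.057)t) → ln(2.09738) = 0.1587·t
t = 0.74069 / 0.1587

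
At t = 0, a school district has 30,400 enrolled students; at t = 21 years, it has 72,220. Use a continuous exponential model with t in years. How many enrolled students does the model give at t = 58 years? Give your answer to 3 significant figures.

r = ln(72220/30400) / 21 ≈ 0.041204 per year
P(58) = 30400 · e^(0.041204·58) = 30400 · 10.91137 ≈ 331705.69

≈ 332,000 enrolled students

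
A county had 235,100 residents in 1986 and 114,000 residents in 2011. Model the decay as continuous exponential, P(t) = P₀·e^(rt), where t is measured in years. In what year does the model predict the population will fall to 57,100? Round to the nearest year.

year 2035

r = ln(114000/235100) / 25 = -0.72381/25 ≈ -0.028953 per year
t = ln(57100/235100) / r = -1.41521/-0.028953 ≈ 48.88 years after 1986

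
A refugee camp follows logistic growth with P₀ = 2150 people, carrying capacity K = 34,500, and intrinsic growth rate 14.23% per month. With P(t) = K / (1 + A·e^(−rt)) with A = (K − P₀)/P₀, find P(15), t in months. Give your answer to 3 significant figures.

A = (34500 − 2150)/2150 = 15.04651
P(15) = 34500 / (1 + 15.04651·e^(−0.1423·15)) = 34500 / (1 + 15.04651·0.118304)
= 34500 / 2.78006 ≈ 12409.81

≈ 12,400 people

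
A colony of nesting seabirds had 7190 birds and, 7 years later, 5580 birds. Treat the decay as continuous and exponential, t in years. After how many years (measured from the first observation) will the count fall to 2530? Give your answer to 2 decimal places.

t ≈ 28.84 years

r = ln(5580/7190) / 7 ≈ -0.036215 per year
t = ln(2530/7190) / r = -1.04447 / -0.036215 ≈ 28.841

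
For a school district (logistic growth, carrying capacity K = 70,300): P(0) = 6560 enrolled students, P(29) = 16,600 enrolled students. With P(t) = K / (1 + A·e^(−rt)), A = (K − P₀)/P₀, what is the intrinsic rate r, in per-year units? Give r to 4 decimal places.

A = (70300 − 6560)/6560 = 9.71646
16600 = 70300/(1 + 9.71646·e^(−r·29)) → e^(−29r) = (4.23494 − 1)/9.71646 = 0.332934
r = −ln(0.332934)/29 = 1.09981/29

r ≈ 0.0379 per year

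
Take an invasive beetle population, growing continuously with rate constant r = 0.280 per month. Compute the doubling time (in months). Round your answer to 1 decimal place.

doubling time ≈ 2.5 months

doubling time = ln(2) / |r| = 0.69315 / 0.28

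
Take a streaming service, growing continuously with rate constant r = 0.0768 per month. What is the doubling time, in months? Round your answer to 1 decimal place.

doubling time ≈ 9.0 months

doubling time = ln(2) / |r| = 0.69315 / 0.0768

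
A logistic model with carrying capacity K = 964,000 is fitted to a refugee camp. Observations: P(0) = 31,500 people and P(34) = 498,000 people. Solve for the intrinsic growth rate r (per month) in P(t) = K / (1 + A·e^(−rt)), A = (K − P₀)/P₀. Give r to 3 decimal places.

A = (964000 − 31500)/31500 = 29.60317
498000 = 964000/(1 + 29.60317·e^(−r·34)) → e^(−34r) = (1.93574 − 1)/29.60317 = 0.03161
r = −ln(0.03161)/34 = 3.4543/34

r ≈ 0.102 per month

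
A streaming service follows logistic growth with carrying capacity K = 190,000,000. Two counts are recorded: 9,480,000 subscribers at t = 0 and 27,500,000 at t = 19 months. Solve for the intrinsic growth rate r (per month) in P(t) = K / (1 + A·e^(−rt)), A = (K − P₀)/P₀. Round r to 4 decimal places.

A = (190000000 − 9480000)/9480000 = 19.04219
27500000 = 190000000/(1 + 19.04219·e^(−r·19)) → e^(−19r) = (6.90909 − 1)/19.04219 = 0.310316
r = −ln(0.310316)/19 = 1.17017/19

r ≈ 0.0616 per month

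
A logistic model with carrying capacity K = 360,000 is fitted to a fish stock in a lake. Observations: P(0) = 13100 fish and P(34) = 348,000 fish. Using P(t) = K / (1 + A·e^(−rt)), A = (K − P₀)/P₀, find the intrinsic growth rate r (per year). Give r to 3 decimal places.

r ≈ 0.195 per year

A = (360000 − 13100)/13100 = 26.48092
348000 = 360000/(1 + 26.48092·e^(−r·34)) → e^(−34r) = (1.03448 − 1)/26.48092 = 0.001302
r = −ln(0.001302)/34 = 6.64372/34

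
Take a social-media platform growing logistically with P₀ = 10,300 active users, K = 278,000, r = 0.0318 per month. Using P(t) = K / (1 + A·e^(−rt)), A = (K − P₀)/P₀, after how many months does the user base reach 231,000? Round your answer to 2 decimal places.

A = (278000 − 10300)/10300 = 25.99029
231000 = 278000/(1 + 25.99029·e^(−0.0318t)) → 1 + 25.99029·e^(−0.0318t) = 1.20346
e^(−0.0318t) = 0.007828 → t = ln(127.73952)/0.0318 = 4.84999/0.0318

t ≈ 152.52 months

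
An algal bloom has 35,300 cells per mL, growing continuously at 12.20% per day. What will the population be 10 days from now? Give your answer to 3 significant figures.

P(10) = 35300 · e^(0.122·10) = 35300 · e^(1.22)
= 35300 · 3.38719 ≈ 119567.73

≈ 120,000 cells per mL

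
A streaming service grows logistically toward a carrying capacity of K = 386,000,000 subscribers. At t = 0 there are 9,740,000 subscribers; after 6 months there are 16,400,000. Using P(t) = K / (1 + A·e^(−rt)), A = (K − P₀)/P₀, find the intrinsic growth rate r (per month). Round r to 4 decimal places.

r ≈ 0.0898 per month

A = (386000000 − 9740000)/9740000 = 38.63039
16400000 = 386000000/(1 + 38.63039·e^(−r·6)) → e^(−6r) = (23.53659 − 1)/38.63039 = 0.58339
r = −ln(0.58339)/6 = 0.5389/6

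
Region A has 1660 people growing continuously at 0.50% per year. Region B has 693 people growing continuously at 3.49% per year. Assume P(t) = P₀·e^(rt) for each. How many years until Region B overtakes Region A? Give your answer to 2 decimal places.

t ≈ 29.22 years

1660·e^(0.005t) = 693·e^(0.0349t)
1660/693 = e^((0.0349 − 0.005)t) → ln(2.39538) = 0.0299·t
t = 0.87354 / 0.0299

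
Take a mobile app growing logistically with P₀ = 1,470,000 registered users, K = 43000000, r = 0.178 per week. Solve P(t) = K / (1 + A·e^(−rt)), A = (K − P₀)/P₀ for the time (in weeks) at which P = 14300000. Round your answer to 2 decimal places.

A = (43000000 − 1470000)/1470000 = 28.2517
14300000 = 43000000/(1 + 28.2517·e^(−0.178t)) → 1 + 28.2517·e^(−0.178t) = 3.00699
e^(−0.178t) = 0.07104 → t = ln(14.07663)/0.178 = 2.64452/0.178

t ≈ 14.86 weeks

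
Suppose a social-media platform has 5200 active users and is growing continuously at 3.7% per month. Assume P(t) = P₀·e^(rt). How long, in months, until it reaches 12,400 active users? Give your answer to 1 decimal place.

t ≈ 23.5 months

12400 = 5200 · e^(0.037·t)
t = ln(12400/5200) / 0.037 = ln(2.38462) / 0.037 = 0.86904 / 0.037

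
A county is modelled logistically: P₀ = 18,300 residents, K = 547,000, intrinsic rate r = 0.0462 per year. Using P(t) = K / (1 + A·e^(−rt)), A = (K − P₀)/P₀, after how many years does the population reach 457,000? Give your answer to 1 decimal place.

A = (547000 − 18300)/18300 = 28.89071
457000 = 547000/(1 + 28.89071·e^(−0.0462t)) → 1 + 28.89071·e^(−0.0462t) = 1.19694
e^(−0.0462t) = 0.006817 → t = ln(146.70061)/0.0462 = 4.98839/0.0462

t ≈ 108.0 years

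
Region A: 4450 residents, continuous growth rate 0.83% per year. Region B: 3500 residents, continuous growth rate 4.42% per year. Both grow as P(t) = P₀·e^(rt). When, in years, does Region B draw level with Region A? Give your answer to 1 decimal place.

t ≈ 6.7 years

4450·e^(0.0083t) = 3500·e^(0.0442t)
4450/3500 = e^((0.0442 − 0.0083)t) → ln(1.27143) = 0.0359·t
t = 0.24014 / 0.0359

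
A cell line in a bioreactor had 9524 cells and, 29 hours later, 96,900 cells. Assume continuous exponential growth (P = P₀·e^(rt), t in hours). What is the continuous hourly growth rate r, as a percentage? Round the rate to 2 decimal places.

r ≈ 8.00% per hour

96900 = 9524 · e^(r·29)
e^(29r) = 96900/9524 = 10.1743
r = ln(10.1743) / 29 = 2.31986 / 29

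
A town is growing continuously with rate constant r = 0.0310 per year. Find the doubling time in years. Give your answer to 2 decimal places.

doubling time ≈ 22.36 years

doubling time = ln(2) / |r| = 0.69315 / 0.031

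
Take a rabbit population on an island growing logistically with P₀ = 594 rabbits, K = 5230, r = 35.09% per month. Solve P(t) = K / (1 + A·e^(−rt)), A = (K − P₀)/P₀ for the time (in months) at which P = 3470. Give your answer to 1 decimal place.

t ≈ 7.8 months

A = (5230 − 594)/594 = 7.80471
3470 = 5230/(1 + 7.80471·e^(−0.3509t)) → 1 + 7.80471·e^(−0.3509t) = 1.5072
e^(−0.3509t) = 0.064987 → t = ln(15.3877)/0.3509 = 2.73357/0.3509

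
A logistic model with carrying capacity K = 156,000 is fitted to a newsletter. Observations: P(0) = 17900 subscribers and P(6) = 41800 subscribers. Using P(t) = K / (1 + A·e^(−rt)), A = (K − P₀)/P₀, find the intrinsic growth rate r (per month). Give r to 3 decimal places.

A = (156000 − 17900)/17900 = 7.71508
41800 = 156000/(1 + 7.71508·e^(−r·6)) → e^(−6r) = (3.73206 − 1)/7.71508 = 0.354119
r = −ln(0.354119)/6 = 1.03812/6

r ≈ 0.173 per month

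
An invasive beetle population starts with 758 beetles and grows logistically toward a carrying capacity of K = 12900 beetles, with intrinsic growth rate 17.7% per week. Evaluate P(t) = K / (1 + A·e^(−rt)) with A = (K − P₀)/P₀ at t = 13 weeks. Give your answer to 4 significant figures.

≈ 4,953 beetles

A = (12900 − 758)/758 = 16.01847
P(13) = 12900 / (1 + 16.01847·e^(−0.177·13)) = 12900 / (1 + 16.01847·0.100159)
= 12900 / 2.60439 ≈ 4953.18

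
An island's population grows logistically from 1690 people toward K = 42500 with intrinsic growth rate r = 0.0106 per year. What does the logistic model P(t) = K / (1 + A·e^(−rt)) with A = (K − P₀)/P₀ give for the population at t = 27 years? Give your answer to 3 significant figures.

A = (42500 − 1690)/1690 = 24.14793
P(27) = 42500 / (1 + 24.14793·e^(−0.0106·27)) = 42500 / (1 + 24.14793·0.751112)
= 42500 / 19.13781 ≈ 2220.73

≈ 2,220 people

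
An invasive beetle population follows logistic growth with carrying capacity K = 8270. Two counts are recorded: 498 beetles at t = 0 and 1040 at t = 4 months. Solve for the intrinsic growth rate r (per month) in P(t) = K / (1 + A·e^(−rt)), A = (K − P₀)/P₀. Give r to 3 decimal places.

A = (8270 − 498)/498 = 15.60643
1040 = 8270/(1 + 15.60643·e^(−r·4)) → e^(−4r) = (7.95192 − 1)/15.60643 = 0.445453
r = −ln(0.445453)/4 = 0.80866/4

r ≈ 0.202 per month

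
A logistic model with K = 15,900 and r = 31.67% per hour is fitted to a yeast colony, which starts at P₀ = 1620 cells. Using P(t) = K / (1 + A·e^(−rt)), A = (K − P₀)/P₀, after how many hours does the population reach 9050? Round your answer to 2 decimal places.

t ≈ 7.75 hours

A = (15900 − 1620)/1620 = 8.81481
9050 = 15900/(1 + 8.81481·e^(−0.3167t)) → 1 + 8.81481·e^(−0.3167t) = 1.75691
e^(−0.3167t) = 0.085867 → t = ln(11.64585)/0.3167 = 2.45495/0.3167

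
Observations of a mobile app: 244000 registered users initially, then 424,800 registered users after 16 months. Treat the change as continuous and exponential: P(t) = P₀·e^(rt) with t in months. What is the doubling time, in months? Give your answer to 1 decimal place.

r = ln(424800/244000) / 16 = ln(1.74098) / 16 ≈ 0.034653 per month
doubling time = ln 2 / |r| = 0.69315 / 0.034653

doubling time ≈ 20.0 months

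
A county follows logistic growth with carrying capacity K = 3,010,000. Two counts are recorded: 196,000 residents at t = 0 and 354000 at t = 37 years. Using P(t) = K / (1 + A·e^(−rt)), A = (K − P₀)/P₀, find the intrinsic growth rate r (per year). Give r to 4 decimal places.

r ≈ 0.0175 per year

A = (3010000 − 196000)/196000 = 14.35714
354000 = 3010000/(1 + 14.35714·e^(−r·37)) → e^(−37r) = (8.50282 − 1)/14.35714 = 0.522585
r = −ln(0.522585)/37 = 0.64897/37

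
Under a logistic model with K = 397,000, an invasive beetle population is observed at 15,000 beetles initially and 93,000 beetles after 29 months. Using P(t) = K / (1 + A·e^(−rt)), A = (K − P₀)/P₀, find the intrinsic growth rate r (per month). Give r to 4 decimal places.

r ≈ 0.0708 per month

A = (397000 − 15000)/15000 = 25.46667
93000 = 397000/(1 + 25.46667·e^(−r·29)) → e^(−29r) = (4.26882 − 1)/25.46667 = 0.128357
r = −ln(0.128357)/29 = 2.05294/29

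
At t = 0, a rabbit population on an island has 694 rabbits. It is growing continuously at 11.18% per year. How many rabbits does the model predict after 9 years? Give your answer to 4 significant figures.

≈ 1,898 rabbits

P(9) = 694 · e^(0.1118·9) = 694 · e^(1.0062)
= 694 · 2.73519 ≈ 1898.22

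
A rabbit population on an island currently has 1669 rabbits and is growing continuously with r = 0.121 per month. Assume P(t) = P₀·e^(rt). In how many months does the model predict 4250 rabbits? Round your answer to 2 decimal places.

t ≈ 7.72 months

4250 = 1669 · e^(0.121·t)
t = ln(4250/1669) / 0.121 = ln(2.54643) / 0.121 = 0.93469 / 0.121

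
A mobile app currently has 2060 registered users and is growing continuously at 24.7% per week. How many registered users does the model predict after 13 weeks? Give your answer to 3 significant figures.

P(13) = 2060 · e^(0.247·13) = 2060 · e^(3.211)
= 2060 · 24.80388 ≈ 51095.99

≈ 51,100 registered users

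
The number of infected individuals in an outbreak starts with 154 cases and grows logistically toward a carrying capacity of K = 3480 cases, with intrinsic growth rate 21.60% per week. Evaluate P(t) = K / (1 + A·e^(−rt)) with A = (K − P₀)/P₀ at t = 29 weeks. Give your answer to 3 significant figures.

A = (3480 − 154)/154 = 21.5974
P(29) = 3480 / (1 + 21.5974·e^(−0.216·29)) = 3480 / (1 + 21.5974·0.001904)
= 3480 / 1.04111 ≈ 3342.58

≈ 3,340 cases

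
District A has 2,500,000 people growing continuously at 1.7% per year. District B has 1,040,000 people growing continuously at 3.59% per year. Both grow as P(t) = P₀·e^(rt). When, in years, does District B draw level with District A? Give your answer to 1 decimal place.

t ≈ 46.4 years

2500000·e^(0.017t) = 1040000·e^(0.0359t)
2500000/1040000 = e^((0.0359 − 0.017)t) → ln(2.40385) = 0.0189·t
t = 0.87707 / 0.0189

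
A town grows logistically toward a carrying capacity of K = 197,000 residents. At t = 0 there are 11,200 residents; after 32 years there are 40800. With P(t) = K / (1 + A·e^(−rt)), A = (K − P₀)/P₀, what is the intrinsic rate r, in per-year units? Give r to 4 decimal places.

A = (197000 − 11200)/11200 = 16.58929
40800 = 197000/(1 + 16.58929·e^(−r·32)) → e^(−32r) = (4.82843 − 1)/16.58929 = 0.230777
r = −ln(0.230777)/32 = 1.4663/32

r ≈ 0.0458 per year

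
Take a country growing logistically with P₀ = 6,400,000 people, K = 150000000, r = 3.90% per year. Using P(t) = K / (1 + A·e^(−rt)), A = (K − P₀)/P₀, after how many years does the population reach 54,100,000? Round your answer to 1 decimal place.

A = (150000000 − 6400000)/6400000 = 22.4375
54100000 = 150000000/(1 + 22.4375·e^(−0.039t)) → 1 + 22.4375·e^(−0.039t) = 2.77264
e^(−0.039t) = 0.079004 → t = ln(12.65765)/0.039 = 2.53826/0.039

t ≈ 65.1 years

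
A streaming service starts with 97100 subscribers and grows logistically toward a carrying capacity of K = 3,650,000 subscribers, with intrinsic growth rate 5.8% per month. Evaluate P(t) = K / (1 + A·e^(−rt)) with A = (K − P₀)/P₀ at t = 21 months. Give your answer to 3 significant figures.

≈ 309,000 subscribers

A = (3650000 − 97100)/97100 = 36.59011
P(21) = 3650000 / (1 + 36.59011·e^(−0.058·21)) = 3650000 / (1 + 36.59011·0.295821)
= 3650000 / 11.82413 ≈ 308690.74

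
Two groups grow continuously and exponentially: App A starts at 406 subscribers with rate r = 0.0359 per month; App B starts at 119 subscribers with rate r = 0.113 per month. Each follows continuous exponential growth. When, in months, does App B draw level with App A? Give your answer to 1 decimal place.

t ≈ 15.9 months

406·e^(0.0359t) = 119·e^(0.113t)
406/119 = e^((0.113 − 0.0359)t) → ln(3.41176) = 0.0771·t
t = 1.22723 / 0.0771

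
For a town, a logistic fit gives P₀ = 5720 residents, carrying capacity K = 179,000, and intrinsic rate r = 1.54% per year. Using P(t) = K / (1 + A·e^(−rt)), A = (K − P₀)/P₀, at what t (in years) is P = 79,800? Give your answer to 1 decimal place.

t ≈ 207.4 years

A = (179000 − 5720)/5720 = 30.29371
79800 = 179000/(1 + 30.29371·e^(−0.0154t)) → 1 + 30.29371·e^(−0.0154t) = 2.24311
e^(−0.0154t) = 0.041035 → t = ln(24.36933)/0.0154 = 3.19333/0.0154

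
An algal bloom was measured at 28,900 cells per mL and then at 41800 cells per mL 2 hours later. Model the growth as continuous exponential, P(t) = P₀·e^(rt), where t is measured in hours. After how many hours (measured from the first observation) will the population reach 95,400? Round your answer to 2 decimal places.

t ≈ 6.47 hours

r = ln(41800/28900) / 2 ≈ 0.184527 per hour
t = ln(95400/28900) / r = 1.19424 / 0.184527 ≈ 6.472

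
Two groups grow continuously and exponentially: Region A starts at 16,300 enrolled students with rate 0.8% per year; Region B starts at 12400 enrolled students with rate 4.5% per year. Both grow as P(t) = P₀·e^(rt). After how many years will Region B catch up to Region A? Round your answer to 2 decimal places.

16300·e^(0.008t) = 12400·e^(0.045t)
16300/12400 = e^((0.045 − 0.008)t) → ln(1.31452) = 0.037·t
t = 0.27347 / 0.037

t ≈ 7.39 years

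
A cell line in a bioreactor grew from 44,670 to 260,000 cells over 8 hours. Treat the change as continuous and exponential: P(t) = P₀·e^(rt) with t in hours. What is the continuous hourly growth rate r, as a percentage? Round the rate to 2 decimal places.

260000 = 44670 · e^(r·8)
e^(8r) = 260000/44670 = 5.82046
r = ln(5.82046) / 8 = 1.76138 / 8

r ≈ 22.02% per hour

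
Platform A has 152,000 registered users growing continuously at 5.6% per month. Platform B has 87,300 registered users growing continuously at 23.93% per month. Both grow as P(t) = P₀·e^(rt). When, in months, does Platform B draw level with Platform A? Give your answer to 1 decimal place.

t ≈ 3.0 months

152000·e^(0.056t) = 87300·e^(0.2393t)
152000/87300 = e^((0.2393 − 0.056)t) → ln(1.74112) = 0.1833·t
t = 0.55453 / 0.1833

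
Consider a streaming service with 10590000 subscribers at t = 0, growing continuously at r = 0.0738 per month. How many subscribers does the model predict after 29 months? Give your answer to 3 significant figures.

P(29) = 10590000 · e^(0.0738·29) = 10590000 · e^(2.1402)
= 10590000 · 8.50114 ≈ 90027048.1

≈ 90,000,000 subscribers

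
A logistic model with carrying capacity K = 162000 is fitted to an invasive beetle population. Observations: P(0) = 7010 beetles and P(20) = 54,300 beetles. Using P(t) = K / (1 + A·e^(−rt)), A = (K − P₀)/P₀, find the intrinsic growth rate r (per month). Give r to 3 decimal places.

r ≈ 0.121 per month

A = (162000 − 7010)/7010 = 22.10984
54300 = 162000/(1 + 22.10984·e^(−r·20)) → e^(−20r) = (2.98343 − 1)/22.10984 = 0.089708
r = −ln(0.089708)/20 = 2.4112/20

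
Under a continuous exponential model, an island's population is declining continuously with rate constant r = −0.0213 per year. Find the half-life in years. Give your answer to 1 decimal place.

half-life ≈ 32.5 years

half-life = ln(2) / |r| = 0.69315 / 0.0213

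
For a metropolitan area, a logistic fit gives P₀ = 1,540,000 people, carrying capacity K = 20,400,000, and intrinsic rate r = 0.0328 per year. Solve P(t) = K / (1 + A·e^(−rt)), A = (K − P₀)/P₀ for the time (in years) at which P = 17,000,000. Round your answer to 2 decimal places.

t ≈ 125.45 years

A = (20400000 − 1540000)/1540000 = 12.24675
17000000 = 20400000/(1 + 12.24675·e^(−0.0328t)) → 1 + 12.24675·e^(−0.0328t) = 1.2
e^(−0.0328t) = 0.016331 → t = ln(61.23377)/0.0328 = 4.1147/0.0328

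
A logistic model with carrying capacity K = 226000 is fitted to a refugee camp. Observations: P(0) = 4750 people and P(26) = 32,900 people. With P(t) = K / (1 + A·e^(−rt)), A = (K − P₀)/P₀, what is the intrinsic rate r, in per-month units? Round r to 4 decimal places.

r ≈ 0.0797 per month

A = (226000 − 4750)/4750 = 46.57895
32900 = 226000/(1 + 46.57895·e^(−r·26)) → e^(−26r) = (6.8693 − 1)/46.57895 = 0.126008
r = −ln(0.126008)/26 = 2.07141/26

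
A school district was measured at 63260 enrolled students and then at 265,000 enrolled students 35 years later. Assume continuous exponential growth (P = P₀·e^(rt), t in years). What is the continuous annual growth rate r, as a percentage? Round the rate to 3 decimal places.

r ≈ 4.093% per year

265000 = 63260 · e^(r·35)
e^(35r) = 265000/63260 = 4.18906
r = ln(4.18906) / 35 = 1.43248 / 35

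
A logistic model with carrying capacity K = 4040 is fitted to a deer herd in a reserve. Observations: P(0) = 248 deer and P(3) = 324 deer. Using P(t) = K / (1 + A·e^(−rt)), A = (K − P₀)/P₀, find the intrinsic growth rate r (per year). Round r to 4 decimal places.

r ≈ 0.0959 per year

A = (4040 − 248)/248 = 15.29032
324 = 4040/(1 + 15.29032·e^(−r·3)) → e^(−3r) = (12.46914 − 1)/15.29032 = 0.750091
r = −ln(0.750091)/3 = 0.28756/3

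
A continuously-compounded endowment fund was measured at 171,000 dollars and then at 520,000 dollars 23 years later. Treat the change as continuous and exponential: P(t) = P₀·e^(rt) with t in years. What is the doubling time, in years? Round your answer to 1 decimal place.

r = ln(520000/171000) / 23 = ln(3.04094) / 23 ≈ 0.048355 per year
doubling time = ln 2 / |r| = 0.69315 / 0.048355

doubling time ≈ 14.3 years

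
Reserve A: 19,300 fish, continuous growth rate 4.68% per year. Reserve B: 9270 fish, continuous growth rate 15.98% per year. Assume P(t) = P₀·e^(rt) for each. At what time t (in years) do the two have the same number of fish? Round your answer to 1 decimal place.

19300·e^(0.0468t) = 9270·e^(0.1598t)
19300/9270 = e^((0.1598 − 0.0468)t) → ln(2.08198) = 0.113·t
t = 0.73332 / 0.113

t ≈ 6.5 years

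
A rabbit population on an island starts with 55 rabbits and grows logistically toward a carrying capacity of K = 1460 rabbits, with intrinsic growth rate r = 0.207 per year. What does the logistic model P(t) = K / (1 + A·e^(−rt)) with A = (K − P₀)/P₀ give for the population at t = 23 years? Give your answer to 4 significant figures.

≈ 1,198 rabbits

A = (1460 − 55)/55 = 25.54545
P(23) = 1460 / (1 + 25.54545·e^(−0.207·23)) = 1460 / (1 + 25.54545·0.008557)
= 1460 / 1.21859 ≈ 1198.1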